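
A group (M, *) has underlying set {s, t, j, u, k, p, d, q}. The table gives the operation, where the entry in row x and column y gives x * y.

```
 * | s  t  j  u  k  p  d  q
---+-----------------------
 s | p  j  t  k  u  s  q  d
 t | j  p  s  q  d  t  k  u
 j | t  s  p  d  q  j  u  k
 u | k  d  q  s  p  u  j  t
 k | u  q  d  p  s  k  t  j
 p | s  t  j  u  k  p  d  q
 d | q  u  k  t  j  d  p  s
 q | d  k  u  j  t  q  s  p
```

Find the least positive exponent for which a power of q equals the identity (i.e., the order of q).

2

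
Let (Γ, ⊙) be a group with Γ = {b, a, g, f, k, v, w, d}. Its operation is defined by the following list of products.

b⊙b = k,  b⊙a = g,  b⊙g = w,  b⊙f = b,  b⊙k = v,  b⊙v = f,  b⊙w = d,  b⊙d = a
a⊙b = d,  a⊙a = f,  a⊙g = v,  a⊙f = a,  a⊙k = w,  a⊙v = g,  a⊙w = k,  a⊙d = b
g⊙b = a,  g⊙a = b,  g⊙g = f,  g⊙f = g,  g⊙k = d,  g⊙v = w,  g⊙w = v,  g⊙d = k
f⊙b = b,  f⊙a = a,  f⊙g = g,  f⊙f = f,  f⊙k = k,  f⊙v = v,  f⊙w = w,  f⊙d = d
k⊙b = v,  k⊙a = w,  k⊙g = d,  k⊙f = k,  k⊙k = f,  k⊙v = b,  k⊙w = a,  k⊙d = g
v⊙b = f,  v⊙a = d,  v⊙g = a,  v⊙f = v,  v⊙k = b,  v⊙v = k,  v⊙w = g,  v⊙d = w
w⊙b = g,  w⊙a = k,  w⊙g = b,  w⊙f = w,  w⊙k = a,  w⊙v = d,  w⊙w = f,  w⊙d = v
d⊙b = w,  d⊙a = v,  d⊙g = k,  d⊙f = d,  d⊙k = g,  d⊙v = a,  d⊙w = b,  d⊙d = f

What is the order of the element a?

The identity element is f (its row matches the header).
a^1 = a
a^2 = a ⊙ a = f
The first power of a equal to the identity is a^2, so ord(a) = 2.

2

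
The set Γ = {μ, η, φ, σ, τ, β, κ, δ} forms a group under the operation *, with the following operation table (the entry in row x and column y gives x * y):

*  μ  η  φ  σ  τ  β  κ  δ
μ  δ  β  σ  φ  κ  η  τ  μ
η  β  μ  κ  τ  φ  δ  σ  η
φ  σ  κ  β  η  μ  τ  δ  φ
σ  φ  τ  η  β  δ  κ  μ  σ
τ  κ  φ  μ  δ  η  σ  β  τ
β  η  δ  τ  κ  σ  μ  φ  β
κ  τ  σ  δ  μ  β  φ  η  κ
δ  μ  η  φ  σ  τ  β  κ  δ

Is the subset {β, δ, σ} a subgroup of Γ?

β * β = μ, which is not in {β, δ, σ}.
The subset is not closed under *, so it is not a subgroup.
(Structurally, Γ here is isomorphic to the cyclic group Z_8.)

No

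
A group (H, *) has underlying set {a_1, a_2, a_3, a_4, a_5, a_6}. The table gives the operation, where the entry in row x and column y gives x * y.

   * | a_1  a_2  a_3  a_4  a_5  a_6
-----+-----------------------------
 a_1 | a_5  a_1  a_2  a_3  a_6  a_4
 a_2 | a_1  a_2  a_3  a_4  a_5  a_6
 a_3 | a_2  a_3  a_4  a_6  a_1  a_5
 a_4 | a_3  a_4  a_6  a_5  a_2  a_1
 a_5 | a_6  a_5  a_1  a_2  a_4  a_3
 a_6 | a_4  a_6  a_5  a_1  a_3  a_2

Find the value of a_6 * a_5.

Read row a_6, column a_5: a_6 * a_5 = a_3.

a_3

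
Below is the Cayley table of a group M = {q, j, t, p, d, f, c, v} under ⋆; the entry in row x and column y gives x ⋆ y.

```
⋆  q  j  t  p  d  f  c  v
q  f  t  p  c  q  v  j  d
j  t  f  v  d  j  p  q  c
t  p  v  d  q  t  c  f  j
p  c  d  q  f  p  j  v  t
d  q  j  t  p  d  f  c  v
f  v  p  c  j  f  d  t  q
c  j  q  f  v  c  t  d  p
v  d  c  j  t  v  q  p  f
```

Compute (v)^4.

v^1 = v
v^2 = v ⋆ v = f
v^3 = f ⋆ v = q
v^4 = q ⋆ v = d

d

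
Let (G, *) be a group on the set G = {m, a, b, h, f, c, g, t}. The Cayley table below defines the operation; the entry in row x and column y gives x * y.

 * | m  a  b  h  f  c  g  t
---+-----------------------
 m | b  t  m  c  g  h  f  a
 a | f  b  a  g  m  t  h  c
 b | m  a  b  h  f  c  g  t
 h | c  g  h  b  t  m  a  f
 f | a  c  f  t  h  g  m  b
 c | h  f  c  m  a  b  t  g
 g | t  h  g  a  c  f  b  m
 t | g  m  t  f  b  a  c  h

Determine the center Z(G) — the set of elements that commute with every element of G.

An element z is central iff its row equals its column in the table.
For a: a * t = c ≠ m = t * a, so a ∉ Z.
Checking each element this way leaves Z(G) = {b, h}.

{b, h}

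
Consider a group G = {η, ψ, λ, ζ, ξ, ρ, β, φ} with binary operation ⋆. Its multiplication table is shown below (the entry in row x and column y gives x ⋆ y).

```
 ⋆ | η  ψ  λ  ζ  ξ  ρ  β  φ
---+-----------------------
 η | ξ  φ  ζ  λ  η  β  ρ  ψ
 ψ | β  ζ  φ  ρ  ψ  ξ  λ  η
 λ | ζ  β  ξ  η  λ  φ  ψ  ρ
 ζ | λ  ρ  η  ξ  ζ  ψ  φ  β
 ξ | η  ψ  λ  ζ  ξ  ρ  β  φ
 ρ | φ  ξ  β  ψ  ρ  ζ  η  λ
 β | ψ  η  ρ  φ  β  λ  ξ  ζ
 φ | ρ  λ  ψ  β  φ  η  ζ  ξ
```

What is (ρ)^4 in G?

ρ^1 = ρ
ρ^2 = ρ ⋆ ρ = ζ
ρ^3 = ζ ⋆ ρ = ψ
ρ^4 = ψ ⋆ ρ = ξ

ξ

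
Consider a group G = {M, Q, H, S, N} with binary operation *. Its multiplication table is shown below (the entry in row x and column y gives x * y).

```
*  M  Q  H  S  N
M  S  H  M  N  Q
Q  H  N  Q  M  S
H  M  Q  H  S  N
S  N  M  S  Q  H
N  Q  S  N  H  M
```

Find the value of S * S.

Q

Read row S, column S: S * S = Q.
(Structurally, G here is isomorphic to the cyclic group Z_5.)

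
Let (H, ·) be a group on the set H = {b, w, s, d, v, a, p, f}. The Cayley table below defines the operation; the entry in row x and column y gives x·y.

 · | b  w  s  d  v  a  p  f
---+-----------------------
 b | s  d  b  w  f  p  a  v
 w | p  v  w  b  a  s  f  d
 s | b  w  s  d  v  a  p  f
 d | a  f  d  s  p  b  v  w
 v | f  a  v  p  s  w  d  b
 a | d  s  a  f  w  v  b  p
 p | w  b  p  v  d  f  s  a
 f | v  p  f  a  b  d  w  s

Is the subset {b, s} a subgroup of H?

Yes

{b, s} contains the identity s.
Checking products: every product of two elements of {b, s} (read from the table) lies in {b, s}, so the set is closed.
In a finite group, a nonempty closed subset is a subgroup. So {b, s} ≤ H.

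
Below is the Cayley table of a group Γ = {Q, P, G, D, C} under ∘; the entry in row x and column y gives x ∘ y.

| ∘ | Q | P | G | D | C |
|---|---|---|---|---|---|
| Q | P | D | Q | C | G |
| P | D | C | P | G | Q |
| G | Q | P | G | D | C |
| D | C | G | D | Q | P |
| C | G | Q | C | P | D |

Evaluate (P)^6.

P

P^1 = P
P^2 = P ∘ P = C
P^3 = C ∘ P = Q
P^4 = Q ∘ P = D
P^5 = D ∘ P = G
P^6 = G ∘ P = P
(Structurally, Γ here is isomorphic to the cyclic group Z_5.)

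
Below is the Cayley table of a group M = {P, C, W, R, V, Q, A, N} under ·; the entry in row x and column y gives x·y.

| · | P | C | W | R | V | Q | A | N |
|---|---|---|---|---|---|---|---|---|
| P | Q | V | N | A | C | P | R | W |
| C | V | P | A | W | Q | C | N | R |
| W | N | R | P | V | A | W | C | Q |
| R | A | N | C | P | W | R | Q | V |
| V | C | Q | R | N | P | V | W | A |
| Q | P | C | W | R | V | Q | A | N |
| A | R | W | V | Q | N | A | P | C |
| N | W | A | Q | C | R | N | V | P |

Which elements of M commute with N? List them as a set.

Compare row N with column N entry by entry.
W·N = Q = N·W, so W commutes with N.
A·N = C but N·A = V, so A does not.
Collecting the elements that commute with N: C(N) = {N, P, Q, W}.

{N, P, Q, W}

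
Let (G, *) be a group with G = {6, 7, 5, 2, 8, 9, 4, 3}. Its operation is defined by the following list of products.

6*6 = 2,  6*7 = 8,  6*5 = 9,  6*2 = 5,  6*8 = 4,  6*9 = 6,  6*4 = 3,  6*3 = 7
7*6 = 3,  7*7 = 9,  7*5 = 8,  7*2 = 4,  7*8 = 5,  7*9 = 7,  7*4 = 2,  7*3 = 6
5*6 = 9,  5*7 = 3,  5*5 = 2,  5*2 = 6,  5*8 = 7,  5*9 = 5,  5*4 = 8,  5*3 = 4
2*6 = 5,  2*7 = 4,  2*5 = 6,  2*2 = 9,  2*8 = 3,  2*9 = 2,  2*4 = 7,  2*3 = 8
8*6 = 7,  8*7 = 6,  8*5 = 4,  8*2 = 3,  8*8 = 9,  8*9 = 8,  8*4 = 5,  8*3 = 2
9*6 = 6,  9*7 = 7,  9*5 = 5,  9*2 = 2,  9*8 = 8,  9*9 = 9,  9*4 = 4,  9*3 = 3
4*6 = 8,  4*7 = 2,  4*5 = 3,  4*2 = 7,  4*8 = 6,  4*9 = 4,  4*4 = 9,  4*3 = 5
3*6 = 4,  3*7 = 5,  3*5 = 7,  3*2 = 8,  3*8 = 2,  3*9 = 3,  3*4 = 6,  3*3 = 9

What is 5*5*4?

7

5*5 = 2
2*4 = 7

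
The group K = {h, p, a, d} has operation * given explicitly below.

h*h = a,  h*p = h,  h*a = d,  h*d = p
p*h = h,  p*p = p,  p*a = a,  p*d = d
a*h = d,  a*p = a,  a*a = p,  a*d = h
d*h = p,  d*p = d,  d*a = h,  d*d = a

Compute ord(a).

The identity element is p (its row matches the header).
a^1 = a
a^2 = a*a = p
The first power of a equal to the identity is a^2, so ord(a) = 2.

2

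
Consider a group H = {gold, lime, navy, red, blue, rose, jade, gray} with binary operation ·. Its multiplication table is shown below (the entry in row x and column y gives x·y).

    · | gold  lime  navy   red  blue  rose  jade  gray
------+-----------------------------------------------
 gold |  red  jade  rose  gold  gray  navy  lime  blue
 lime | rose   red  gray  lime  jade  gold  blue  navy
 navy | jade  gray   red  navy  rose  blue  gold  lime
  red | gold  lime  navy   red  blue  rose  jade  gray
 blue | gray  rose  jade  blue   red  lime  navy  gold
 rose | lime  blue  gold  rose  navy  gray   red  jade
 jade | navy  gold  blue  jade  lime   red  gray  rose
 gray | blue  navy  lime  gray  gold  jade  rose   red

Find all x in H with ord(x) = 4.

{jade, rose}

Identity is red. Compute the order of each non-identity element by repeated multiplication:
  gold: gold → red  (order 2)
  lime: lime → red  (order 2)
  navy: navy → red  (order 2)
  blue: blue → red  (order 2)
  rose: rose → gray → jade → red  (order 4)
  jade: jade → gray → rose → red  (order 4)
  gray: gray → red  (order 2)
Elements of order 4: {jade, rose}.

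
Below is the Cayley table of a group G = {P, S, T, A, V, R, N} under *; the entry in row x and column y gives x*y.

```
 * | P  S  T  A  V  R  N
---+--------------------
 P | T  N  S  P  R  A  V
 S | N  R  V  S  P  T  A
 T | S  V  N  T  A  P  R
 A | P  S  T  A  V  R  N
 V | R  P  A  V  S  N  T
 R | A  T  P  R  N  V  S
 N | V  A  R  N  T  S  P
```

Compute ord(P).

7

The identity element is A (its row matches the header).
P^1 = P
P^2 = P*P = T
P^3 = T*P = S
P^4 = S*P = N
P^5 = N*P = V
P^6 = V*P = R
P^7 = R*P = A
The first power of P equal to the identity is P^7, so ord(P) = 7.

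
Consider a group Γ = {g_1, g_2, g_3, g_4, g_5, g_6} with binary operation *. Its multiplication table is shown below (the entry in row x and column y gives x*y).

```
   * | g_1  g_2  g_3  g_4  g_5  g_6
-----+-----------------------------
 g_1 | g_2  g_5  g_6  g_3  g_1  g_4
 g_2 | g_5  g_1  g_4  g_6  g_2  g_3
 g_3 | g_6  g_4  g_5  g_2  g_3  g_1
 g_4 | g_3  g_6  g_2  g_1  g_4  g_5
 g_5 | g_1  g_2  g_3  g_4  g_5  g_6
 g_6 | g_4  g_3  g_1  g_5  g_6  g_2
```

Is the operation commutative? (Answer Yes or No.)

Yes

Check whether the table is symmetric across its main diagonal.
Every entry (row x, col y) equals the entry (row y, col x), so Γ is abelian.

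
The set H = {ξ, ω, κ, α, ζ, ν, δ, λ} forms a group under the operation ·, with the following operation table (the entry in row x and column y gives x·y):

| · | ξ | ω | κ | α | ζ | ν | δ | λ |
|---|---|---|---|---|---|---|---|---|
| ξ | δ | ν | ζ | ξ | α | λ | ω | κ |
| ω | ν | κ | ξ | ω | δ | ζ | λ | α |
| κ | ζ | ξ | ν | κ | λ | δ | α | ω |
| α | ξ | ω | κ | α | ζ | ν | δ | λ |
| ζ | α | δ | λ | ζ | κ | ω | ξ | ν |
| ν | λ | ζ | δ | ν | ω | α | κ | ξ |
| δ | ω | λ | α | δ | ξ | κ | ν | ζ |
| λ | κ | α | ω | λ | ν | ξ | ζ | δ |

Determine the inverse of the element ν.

ν

First locate the identity: row α matches the header, so α is the identity.
Scan row ν for α: ν·ν = α. Hence ν^(-1) = ν.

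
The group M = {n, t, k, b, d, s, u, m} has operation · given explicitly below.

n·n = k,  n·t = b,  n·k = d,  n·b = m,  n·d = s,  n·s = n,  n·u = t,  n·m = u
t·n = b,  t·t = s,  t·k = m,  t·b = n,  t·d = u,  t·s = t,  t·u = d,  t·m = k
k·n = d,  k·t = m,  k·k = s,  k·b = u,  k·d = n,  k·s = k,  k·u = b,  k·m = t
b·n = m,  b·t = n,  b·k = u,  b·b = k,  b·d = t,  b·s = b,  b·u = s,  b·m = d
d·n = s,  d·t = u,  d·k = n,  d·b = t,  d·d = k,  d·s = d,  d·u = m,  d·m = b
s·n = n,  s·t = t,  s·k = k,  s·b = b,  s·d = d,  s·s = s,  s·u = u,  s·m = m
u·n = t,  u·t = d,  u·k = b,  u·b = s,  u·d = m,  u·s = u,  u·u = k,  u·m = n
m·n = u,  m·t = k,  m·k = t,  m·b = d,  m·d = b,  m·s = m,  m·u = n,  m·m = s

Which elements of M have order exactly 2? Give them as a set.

Identity is s. Compute the order of each non-identity element by repeated multiplication:
  n: n → k → d → s  (order 4)
  t: t → s  (order 2)
  k: k → s  (order 2)
  b: b → k → u → s  (order 4)
  d: d → k → n → s  (order 4)
  u: u → k → b → s  (order 4)
  m: m → s  (order 2)
Elements of order 2: {k, m, t}.

{k, m, t}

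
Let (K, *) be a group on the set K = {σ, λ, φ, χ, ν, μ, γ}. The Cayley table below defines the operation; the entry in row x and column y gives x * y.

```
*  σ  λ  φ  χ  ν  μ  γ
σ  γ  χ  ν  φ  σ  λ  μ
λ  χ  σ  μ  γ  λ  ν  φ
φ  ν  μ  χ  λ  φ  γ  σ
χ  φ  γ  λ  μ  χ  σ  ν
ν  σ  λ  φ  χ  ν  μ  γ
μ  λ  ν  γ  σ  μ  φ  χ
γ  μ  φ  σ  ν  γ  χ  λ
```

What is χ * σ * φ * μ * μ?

λ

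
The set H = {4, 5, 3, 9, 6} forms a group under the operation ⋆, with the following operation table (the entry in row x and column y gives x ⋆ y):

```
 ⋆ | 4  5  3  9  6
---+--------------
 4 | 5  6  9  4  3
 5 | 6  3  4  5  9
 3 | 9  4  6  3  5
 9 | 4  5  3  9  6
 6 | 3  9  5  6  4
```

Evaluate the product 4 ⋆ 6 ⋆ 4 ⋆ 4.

4

4 ⋆ 6 = 3
3 ⋆ 4 = 9
9 ⋆ 4 = 4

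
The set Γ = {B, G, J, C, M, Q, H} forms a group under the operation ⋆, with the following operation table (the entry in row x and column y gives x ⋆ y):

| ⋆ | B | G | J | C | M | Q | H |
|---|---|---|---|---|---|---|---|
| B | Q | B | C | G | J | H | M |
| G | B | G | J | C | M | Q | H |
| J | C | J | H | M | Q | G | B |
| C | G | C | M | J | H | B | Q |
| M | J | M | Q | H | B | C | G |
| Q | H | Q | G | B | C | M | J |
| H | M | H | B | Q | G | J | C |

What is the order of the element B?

The identity element is G (its row matches the header).
B^1 = B
B^2 = B ⋆ B = Q
B^3 = Q ⋆ B = H
B^4 = H ⋆ B = M
B^5 = M ⋆ B = J
B^6 = J ⋆ B = C
B^7 = C ⋆ B = G
The first power of B equal to the identity is B^7, so ord(B) = 7.

7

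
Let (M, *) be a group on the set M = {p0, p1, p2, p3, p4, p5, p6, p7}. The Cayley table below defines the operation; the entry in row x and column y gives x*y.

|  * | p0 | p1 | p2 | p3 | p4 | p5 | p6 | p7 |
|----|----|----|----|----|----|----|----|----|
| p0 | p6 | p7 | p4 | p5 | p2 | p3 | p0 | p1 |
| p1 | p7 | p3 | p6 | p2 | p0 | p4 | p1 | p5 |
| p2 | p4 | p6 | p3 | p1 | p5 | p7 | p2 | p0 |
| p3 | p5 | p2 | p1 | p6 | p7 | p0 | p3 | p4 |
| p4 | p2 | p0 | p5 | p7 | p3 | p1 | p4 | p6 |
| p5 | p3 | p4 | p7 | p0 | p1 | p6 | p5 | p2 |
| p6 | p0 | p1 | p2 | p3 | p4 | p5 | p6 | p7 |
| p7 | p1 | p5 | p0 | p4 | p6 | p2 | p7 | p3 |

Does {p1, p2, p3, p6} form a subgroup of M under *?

Yes

{p1, p2, p3, p6} contains the identity p6.
Checking products: every product of two elements of {p1, p2, p3, p6} (read from the table) lies in {p1, p2, p3, p6}, so the set is closed.
In a finite group, a nonempty closed subset is a subgroup. So {p1, p2, p3, p6} ≤ M.
(Structurally, M here is isomorphic to Z_2 x Z_4.)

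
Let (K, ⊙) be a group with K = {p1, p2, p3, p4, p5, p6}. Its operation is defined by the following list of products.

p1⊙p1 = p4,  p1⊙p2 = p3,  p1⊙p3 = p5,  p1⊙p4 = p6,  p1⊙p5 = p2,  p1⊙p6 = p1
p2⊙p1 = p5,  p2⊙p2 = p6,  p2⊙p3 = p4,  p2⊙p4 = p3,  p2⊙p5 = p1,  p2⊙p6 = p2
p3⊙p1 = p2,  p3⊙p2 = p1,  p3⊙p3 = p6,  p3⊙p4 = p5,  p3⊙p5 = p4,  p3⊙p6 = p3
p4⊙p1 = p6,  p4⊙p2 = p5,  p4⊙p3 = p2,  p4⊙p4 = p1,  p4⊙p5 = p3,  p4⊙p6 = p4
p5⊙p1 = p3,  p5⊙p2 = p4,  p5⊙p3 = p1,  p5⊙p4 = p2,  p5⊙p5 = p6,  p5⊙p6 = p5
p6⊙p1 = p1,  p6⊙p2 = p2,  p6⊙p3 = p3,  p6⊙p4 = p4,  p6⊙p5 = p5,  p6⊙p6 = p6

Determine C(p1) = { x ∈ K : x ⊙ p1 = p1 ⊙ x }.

Compare row p1 with column p1 entry by entry.
p4 ⊙ p1 = p6 = p1 ⊙ p4, so p4 commutes with p1.
p3 ⊙ p1 = p2 but p1 ⊙ p3 = p5, so p3 does not.
Collecting the elements that commute with p1: C(p1) = {p1, p4, p6}.

{p1, p4, p6}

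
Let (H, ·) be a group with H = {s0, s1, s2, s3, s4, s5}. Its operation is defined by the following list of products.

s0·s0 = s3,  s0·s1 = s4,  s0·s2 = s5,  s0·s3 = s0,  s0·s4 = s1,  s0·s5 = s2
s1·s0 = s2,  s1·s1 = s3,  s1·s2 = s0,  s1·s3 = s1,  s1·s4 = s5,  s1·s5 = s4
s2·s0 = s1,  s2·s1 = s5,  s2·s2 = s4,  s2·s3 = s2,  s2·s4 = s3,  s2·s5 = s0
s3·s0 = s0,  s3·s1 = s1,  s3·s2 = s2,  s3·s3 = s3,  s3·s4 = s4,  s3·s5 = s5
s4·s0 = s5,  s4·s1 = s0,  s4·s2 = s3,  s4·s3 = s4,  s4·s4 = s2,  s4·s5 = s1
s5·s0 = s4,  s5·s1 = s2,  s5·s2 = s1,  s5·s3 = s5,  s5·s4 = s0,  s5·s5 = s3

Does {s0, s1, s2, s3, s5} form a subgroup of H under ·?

No

s2·s2 = s4, which is not in {s0, s1, s2, s3, s5}.
The subset is not closed under ·, so it is not a subgroup.
(Structurally, H here is isomorphic to the symmetric group S_3.)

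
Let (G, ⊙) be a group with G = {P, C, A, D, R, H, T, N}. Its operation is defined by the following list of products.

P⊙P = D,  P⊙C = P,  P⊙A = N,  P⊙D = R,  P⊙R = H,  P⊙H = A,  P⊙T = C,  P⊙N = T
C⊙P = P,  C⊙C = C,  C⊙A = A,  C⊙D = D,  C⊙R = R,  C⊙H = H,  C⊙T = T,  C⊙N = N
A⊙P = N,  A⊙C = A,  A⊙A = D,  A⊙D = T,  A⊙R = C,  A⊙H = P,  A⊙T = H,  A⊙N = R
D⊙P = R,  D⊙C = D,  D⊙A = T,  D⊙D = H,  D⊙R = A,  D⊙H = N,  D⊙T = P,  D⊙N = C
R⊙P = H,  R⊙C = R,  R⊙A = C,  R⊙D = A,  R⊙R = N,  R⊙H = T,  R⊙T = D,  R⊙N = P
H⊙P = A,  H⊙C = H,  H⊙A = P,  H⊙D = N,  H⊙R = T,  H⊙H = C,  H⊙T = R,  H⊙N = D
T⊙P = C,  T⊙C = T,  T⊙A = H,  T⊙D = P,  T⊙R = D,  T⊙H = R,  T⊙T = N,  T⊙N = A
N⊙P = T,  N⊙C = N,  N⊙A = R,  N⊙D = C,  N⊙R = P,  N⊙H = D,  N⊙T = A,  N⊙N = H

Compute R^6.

R^1 = R
R^2 = R ⊙ R = N
R^3 = N ⊙ R = P
R^4 = P ⊙ R = H
R^5 = H ⊙ R = T
R^6 = T ⊙ R = D
(Structurally, G here is isomorphic to the cyclic group Z_8.)

D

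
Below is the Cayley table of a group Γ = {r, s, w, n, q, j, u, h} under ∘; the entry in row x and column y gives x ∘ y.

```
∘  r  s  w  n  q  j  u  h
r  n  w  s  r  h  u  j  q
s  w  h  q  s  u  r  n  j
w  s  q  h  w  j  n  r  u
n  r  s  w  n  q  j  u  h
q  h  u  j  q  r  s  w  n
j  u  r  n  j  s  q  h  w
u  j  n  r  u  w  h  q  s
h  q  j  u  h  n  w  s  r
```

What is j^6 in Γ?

h

j^1 = j
j^2 = j ∘ j = q
j^3 = q ∘ j = s
j^4 = s ∘ j = r
j^5 = r ∘ j = u
j^6 = u ∘ j = h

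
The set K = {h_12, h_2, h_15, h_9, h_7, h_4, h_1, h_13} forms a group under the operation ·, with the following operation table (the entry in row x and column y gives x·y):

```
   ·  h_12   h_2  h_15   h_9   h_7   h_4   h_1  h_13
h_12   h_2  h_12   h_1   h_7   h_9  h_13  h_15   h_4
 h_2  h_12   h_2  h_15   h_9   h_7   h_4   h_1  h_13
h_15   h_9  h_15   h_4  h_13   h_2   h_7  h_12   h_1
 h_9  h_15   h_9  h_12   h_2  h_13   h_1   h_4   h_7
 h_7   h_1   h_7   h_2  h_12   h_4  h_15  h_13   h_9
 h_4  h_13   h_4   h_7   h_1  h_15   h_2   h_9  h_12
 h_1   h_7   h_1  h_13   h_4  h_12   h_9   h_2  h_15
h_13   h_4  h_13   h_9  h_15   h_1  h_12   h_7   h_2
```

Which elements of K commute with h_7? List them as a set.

Compare row h_7 with column h_7 entry by entry.
h_15·h_7 = h_2 = h_7·h_15, so h_15 commutes with h_7.
h_13·h_7 = h_1 but h_7·h_13 = h_9, so h_13 does not.
Collecting the elements that commute with h_7: C(h_7) = {h_15, h_2, h_4, h_7}.

{h_15, h_2, h_4, h_7}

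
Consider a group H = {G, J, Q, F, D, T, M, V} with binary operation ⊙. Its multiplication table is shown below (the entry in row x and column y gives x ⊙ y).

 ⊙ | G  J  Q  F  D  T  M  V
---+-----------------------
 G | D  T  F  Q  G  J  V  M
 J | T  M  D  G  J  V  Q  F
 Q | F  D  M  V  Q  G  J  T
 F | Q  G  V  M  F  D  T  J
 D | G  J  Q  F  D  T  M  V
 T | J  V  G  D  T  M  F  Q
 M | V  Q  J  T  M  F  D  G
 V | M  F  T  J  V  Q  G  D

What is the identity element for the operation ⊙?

D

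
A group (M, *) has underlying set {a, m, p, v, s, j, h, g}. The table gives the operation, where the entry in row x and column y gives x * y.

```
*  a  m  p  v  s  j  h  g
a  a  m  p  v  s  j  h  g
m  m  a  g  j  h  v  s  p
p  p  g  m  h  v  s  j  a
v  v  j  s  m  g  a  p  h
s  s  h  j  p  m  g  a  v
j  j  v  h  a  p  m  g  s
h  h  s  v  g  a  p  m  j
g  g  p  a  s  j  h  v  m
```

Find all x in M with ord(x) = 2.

{m}

Identity is a. Compute the order of each non-identity element by repeated multiplication:
  m: m → a  (order 2)
  p: p → m → g → a  (order 4)
  v: v → m → j → a  (order 4)
  s: s → m → h → a  (order 4)
  j: j → m → v → a  (order 4)
  h: h → m → s → a  (order 4)
  g: g → m → p → a  (order 4)
Elements of order 2: {m}.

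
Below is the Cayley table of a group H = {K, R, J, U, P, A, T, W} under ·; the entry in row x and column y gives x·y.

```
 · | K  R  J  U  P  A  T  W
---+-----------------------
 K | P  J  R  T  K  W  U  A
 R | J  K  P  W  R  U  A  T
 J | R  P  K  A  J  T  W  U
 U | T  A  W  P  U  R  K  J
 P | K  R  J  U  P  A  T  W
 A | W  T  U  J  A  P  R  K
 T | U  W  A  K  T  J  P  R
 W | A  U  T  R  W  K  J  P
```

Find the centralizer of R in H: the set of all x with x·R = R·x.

Compare row R with column R entry by entry.
J·R = P = R·J, so J commutes with R.
A·R = T but R·A = U, so A does not.
Collecting the elements that commute with R: C(R) = {J, K, P, R}.

{J, K, P, R}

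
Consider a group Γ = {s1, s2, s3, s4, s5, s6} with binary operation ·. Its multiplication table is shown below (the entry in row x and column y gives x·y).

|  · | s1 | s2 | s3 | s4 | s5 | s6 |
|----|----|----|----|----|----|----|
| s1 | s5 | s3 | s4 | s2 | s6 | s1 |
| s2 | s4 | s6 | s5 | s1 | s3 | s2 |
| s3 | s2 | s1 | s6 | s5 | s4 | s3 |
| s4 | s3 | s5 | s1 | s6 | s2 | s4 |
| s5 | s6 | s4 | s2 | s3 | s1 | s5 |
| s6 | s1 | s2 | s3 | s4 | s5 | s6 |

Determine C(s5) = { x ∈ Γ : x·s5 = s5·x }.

Compare row s5 with column s5 entry by entry.
s1·s5 = s6 = s5·s1, so s1 commutes with s5.
s4·s5 = s2 but s5·s4 = s3, so s4 does not.
Collecting the elements that commute with s5: C(s5) = {s1, s5, s6}.

{s1, s5, s6}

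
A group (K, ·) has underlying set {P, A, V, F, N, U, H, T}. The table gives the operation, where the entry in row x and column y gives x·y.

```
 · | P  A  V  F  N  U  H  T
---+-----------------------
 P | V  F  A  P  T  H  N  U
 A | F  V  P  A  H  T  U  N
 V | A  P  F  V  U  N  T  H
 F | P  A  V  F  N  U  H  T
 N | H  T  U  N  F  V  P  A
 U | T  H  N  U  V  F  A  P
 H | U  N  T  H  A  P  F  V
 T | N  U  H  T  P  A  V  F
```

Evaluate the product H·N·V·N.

T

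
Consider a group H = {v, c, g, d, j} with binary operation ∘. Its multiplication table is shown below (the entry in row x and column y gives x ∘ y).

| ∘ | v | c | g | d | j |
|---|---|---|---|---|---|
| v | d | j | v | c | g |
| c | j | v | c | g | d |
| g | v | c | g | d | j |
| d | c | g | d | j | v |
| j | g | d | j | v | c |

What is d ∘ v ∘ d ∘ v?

v

d ∘ v = c
c ∘ d = g
g ∘ v = v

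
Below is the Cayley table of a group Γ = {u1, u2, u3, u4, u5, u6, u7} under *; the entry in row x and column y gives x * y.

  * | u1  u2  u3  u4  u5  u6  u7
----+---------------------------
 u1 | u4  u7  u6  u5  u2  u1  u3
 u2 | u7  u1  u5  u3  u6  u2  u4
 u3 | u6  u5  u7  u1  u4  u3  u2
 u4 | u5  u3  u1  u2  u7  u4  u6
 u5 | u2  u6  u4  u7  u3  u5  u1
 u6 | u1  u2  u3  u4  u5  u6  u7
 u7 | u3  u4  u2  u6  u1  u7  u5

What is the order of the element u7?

The identity element is u6 (its row matches the header).
u7^1 = u7
u7^2 = u7 * u7 = u5
u7^3 = u5 * u7 = u1
u7^4 = u1 * u7 = u3
u7^5 = u3 * u7 = u2
u7^6 = u2 * u7 = u4
u7^7 = u4 * u7 = u6
The first power of u7 equal to the identity is u7^7, so ord(u7) = 7.

7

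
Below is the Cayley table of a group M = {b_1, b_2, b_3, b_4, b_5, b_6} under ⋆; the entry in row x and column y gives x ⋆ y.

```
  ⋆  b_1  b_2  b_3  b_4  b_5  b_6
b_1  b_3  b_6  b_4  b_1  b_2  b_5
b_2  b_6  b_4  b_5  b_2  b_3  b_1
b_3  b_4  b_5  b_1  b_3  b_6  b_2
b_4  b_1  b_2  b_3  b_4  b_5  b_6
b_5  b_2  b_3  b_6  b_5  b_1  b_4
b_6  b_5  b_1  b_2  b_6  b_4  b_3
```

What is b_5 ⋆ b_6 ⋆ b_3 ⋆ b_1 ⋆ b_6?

b_5 ⋆ b_6 = b_4
b_4 ⋆ b_3 = b_3
b_3 ⋆ b_1 = b_4
b_4 ⋆ b_6 = b_6

b_6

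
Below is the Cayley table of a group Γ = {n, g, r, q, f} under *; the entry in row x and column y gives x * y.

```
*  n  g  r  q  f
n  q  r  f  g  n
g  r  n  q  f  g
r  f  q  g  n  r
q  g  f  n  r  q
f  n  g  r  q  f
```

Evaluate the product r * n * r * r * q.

f

r * n = f
f * r = r
r * r = g
g * q = f
(Structurally, Γ here is isomorphic to the cyclic group Z_5.)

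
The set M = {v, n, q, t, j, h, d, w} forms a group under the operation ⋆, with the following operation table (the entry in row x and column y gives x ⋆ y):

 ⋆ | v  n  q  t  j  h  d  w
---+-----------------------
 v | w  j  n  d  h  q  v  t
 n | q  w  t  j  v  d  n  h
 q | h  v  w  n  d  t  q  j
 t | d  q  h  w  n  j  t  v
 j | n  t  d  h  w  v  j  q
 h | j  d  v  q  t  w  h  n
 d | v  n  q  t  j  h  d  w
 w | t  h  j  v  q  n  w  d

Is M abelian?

No

q ⋆ n = v but n ⋆ q = t.
Since q and n do not commute, M is not abelian.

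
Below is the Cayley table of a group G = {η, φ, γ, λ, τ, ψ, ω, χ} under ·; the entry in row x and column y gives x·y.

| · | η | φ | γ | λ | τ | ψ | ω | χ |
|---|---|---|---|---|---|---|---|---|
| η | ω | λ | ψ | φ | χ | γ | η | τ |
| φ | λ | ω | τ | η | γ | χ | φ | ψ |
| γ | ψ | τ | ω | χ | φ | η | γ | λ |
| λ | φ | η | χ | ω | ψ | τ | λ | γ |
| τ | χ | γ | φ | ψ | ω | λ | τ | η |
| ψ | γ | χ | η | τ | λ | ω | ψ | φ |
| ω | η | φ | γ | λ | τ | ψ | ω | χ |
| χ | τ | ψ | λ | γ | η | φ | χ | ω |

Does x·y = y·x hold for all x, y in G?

Yes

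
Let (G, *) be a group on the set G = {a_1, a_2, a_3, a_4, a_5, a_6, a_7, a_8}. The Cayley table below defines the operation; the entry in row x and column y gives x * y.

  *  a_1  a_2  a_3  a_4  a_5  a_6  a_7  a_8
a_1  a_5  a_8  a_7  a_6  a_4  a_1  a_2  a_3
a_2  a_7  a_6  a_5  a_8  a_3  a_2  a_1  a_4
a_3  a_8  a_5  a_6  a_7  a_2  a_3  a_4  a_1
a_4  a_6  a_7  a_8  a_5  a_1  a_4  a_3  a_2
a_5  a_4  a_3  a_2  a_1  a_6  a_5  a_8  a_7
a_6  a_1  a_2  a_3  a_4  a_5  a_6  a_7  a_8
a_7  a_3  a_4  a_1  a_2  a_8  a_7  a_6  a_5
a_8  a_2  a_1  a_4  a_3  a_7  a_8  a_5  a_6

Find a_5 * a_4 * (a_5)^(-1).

The identity is a_6. In row a_5, the entry a_6 sits in column a_5, so a_5^(-1) = a_5.
a_5 * a_4 = a_1
a_1 * a_5 = a_4
(Structurally, G here is isomorphic to the dihedral group D_4.)

a_4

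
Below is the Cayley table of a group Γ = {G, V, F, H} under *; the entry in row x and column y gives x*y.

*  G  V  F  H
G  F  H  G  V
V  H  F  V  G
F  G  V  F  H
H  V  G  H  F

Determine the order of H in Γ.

The identity element is F (its row matches the header).
H^1 = H
H^2 = H*H = F
The first power of H equal to the identity is H^2, so ord(H) = 2.

2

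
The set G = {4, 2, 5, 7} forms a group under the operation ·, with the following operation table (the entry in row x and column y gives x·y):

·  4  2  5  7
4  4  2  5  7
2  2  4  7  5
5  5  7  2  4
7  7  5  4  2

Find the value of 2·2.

4

Read row 2, column 2: 2·2 = 4.
(Structurally, G here is isomorphic to the cyclic group Z_4.)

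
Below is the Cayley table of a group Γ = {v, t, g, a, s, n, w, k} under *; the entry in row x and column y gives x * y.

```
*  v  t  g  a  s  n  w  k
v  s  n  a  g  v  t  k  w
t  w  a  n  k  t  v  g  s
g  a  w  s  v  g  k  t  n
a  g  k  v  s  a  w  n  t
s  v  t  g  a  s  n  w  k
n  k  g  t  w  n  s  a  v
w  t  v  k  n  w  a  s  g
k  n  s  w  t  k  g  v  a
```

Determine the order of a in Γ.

2

The identity element is s (its row matches the header).
a^1 = a
a^2 = a * a = s
The first power of a equal to the identity is a^2, so ord(a) = 2.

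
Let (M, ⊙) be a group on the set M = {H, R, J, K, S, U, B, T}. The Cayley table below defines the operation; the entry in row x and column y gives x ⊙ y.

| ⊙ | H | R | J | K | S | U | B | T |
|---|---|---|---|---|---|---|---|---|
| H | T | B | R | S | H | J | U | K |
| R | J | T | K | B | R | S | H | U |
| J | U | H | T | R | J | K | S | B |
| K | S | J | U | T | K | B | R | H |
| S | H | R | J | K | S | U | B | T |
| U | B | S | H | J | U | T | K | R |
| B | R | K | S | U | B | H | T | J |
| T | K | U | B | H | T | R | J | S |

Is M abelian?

R ⊙ K = B but K ⊙ R = J.
Since R and K do not commute, M is not abelian.

No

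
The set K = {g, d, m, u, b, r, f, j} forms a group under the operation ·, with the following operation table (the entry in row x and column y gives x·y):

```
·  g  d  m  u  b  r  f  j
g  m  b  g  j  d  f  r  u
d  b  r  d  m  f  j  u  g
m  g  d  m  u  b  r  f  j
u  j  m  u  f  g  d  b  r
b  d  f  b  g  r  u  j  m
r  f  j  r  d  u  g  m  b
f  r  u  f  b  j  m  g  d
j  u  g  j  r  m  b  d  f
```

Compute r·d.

Read row r, column d: r·d = j.

j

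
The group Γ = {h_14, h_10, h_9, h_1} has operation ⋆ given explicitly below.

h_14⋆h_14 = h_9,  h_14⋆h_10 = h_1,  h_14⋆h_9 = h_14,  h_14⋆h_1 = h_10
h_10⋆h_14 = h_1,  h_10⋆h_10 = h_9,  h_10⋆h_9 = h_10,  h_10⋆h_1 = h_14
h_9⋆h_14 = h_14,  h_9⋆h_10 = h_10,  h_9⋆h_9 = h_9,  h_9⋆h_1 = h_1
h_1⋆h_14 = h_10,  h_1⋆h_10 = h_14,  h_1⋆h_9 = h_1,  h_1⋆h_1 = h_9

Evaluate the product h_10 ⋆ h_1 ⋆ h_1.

h_10 ⋆ h_1 = h_14
h_14 ⋆ h_1 = h_10

h_10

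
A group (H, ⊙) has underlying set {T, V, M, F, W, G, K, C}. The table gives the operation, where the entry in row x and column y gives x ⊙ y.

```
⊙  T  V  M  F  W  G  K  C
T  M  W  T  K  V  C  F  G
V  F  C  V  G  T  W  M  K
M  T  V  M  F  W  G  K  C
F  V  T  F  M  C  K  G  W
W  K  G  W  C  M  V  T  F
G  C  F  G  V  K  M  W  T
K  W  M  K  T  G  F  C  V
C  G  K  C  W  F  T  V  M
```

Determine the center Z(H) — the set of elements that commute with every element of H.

{C, M}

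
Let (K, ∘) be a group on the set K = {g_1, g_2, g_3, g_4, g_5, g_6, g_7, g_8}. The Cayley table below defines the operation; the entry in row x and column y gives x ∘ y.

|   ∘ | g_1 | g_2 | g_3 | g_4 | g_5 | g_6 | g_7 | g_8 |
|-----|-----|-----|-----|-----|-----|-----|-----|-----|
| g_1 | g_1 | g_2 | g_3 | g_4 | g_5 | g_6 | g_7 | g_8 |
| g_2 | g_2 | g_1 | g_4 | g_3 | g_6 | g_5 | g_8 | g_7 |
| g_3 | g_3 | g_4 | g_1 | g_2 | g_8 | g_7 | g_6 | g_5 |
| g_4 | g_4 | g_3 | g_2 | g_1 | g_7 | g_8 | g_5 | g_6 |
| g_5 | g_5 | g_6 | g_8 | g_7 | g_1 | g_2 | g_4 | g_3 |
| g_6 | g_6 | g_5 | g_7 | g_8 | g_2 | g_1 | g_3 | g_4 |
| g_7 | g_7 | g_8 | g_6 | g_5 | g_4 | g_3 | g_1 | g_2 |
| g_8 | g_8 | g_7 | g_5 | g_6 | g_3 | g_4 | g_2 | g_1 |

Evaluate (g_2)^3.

g_2

g_2^1 = g_2
g_2^2 = g_2 ∘ g_2 = g_1
g_2^3 = g_1 ∘ g_2 = g_2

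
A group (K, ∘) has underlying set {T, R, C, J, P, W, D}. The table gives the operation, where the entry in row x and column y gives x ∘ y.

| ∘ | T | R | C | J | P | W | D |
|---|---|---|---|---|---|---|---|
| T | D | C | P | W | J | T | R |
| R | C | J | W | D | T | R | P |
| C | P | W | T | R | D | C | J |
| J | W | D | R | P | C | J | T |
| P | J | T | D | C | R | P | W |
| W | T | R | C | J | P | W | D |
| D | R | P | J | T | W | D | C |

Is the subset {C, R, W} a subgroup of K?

No

R ∘ R = J, which is not in {C, R, W}.
The subset is not closed under ∘, so it is not a subgroup.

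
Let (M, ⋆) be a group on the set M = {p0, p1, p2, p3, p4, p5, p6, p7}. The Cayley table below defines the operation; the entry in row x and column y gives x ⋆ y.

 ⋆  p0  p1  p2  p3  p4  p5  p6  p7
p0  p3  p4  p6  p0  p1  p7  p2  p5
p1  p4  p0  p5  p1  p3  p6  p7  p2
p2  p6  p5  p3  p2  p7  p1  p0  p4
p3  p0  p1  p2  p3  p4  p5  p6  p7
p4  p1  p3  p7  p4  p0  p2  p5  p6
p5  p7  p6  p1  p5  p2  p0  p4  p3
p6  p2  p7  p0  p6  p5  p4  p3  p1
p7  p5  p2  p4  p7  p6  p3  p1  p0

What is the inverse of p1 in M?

First locate the identity: row p3 matches the header, so p3 is the identity.
Scan row p1 for p3: p1 ⋆ p4 = p3. Hence p1^(-1) = p4.

p4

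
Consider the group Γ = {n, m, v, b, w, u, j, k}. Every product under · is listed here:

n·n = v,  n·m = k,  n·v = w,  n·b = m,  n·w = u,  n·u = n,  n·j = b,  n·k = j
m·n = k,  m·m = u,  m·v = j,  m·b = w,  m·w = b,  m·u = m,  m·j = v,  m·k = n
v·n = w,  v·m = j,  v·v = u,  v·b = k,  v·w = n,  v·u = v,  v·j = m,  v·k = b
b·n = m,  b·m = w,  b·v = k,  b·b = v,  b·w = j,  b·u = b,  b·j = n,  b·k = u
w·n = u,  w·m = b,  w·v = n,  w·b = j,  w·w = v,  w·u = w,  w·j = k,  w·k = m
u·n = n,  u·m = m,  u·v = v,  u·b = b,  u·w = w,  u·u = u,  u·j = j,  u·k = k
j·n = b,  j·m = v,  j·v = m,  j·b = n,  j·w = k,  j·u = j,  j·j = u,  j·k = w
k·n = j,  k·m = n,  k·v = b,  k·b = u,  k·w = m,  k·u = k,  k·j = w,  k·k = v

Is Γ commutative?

Yes

Check whether the table is symmetric across its main diagonal.
Every entry (row x, col y) equals the entry (row y, col x), so Γ is abelian.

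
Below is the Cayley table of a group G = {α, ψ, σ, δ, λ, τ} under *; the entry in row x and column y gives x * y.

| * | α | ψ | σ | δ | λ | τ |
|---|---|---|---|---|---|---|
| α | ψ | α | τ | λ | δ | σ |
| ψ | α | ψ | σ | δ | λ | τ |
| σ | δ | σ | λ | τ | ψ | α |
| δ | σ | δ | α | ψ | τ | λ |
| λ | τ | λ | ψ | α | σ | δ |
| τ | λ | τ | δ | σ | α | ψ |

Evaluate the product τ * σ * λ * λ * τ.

τ * σ = δ
δ * λ = τ
τ * λ = α
α * τ = σ

σ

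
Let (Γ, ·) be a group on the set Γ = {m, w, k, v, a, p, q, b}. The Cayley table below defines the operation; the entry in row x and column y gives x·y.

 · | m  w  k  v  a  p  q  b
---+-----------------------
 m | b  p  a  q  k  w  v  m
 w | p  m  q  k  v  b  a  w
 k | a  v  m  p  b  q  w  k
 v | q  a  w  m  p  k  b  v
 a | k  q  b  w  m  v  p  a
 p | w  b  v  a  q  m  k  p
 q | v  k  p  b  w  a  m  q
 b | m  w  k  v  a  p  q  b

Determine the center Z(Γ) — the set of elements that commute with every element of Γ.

{b, m}

An element z is central iff its row equals its column in the table.
For k: k·p = q ≠ v = p·k, so k ∉ Z.
Checking each element this way leaves Z(Γ) = {b, m}.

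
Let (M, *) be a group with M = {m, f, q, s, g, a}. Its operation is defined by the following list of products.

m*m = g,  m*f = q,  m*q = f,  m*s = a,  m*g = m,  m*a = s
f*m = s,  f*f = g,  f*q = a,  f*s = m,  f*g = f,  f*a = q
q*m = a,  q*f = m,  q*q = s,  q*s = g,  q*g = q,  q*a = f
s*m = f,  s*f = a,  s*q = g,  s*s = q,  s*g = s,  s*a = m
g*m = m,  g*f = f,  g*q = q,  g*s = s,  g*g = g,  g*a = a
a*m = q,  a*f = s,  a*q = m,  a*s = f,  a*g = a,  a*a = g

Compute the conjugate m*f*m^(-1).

The identity is g. In row m, the entry g sits in column m, so m^(-1) = m.
m*f = q
q*m = a
(Structurally, M here is isomorphic to the symmetric group S_3.)

a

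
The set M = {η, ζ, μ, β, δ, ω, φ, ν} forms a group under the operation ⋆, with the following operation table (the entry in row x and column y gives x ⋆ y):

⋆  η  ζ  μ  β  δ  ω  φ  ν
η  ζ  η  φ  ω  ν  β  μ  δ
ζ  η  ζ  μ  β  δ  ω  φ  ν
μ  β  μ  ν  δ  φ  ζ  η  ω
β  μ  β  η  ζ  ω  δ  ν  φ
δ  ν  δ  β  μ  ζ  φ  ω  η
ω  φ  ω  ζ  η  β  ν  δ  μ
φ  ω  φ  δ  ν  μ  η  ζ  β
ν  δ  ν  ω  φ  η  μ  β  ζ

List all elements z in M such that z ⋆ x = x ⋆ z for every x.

An element z is central iff its row equals its column in the table.
For ω: ω ⋆ δ = β ≠ φ = δ ⋆ ω, so ω ∉ Z.
Checking each element this way leaves Z(M) = {ζ, ν}.

{ζ, ν}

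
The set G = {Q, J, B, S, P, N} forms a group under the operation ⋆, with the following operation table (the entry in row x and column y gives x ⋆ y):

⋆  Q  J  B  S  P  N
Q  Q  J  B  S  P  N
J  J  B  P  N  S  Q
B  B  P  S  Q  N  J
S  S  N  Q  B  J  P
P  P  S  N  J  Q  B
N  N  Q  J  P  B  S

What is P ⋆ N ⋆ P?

N

P ⋆ N = B
B ⋆ P = N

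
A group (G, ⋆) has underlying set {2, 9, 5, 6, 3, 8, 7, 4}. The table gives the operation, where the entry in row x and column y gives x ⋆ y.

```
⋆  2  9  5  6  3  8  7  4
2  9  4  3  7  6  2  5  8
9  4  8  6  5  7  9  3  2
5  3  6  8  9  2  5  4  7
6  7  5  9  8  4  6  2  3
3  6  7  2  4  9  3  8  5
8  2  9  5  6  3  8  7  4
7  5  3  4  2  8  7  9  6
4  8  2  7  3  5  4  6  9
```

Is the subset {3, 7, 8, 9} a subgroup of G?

{3, 7, 8, 9} contains the identity 8.
Checking products: every product of two elements of {3, 7, 8, 9} (read from the table) lies in {3, 7, 8, 9}, so the set is closed.
In a finite group, a nonempty closed subset is a subgroup. So {3, 7, 8, 9} ≤ G.
(Structurally, G here is isomorphic to Z_2 x Z_4.)

Yes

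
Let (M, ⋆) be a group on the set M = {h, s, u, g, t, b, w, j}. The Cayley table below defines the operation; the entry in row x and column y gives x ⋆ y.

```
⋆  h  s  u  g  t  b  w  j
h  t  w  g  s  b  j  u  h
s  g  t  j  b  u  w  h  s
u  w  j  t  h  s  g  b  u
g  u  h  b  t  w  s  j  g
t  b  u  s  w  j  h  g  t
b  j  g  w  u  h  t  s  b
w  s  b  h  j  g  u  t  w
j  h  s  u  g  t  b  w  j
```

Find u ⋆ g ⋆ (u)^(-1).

w

The identity is j. In row u, the entry j sits in column s, so u^(-1) = s.
u ⋆ g = h
h ⋆ s = w
(Structurally, M here is isomorphic to the quaternion group Q_8.)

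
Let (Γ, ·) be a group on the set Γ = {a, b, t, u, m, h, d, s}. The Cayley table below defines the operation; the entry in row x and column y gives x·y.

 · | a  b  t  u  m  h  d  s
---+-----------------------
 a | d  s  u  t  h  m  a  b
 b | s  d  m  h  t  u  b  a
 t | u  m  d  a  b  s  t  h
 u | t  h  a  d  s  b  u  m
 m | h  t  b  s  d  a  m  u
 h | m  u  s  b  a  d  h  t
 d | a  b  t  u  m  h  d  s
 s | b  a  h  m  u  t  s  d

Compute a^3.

a^1 = a
a^2 = a·a = d
a^3 = d·a = a

a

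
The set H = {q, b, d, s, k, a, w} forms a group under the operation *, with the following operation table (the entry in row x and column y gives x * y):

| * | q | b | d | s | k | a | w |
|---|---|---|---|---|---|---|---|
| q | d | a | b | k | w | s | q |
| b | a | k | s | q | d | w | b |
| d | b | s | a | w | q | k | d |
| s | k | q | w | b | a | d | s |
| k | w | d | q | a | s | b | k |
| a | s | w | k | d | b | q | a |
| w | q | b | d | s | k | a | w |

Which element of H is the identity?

The identity e satisfies e * x = x for all x, so its row in the table reproduces the column headers.
Row w reads: q, b, d, s, k, a, w — exactly the header order. So w is the identity.

w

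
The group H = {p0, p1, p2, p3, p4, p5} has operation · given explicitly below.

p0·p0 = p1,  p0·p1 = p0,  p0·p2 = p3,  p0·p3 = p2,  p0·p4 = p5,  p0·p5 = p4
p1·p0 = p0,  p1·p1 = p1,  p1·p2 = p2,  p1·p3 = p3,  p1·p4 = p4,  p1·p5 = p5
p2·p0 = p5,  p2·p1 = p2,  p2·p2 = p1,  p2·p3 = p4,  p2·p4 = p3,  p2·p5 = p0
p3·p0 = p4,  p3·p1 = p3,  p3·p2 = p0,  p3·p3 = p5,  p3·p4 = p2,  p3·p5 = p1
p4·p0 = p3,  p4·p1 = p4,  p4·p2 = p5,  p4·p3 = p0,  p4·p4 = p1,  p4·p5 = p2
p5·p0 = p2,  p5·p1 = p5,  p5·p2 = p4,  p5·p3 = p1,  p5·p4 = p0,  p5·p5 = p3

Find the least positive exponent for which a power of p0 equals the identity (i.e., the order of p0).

2

The identity element is p1 (its row matches the header).
p0^1 = p0
p0^2 = p0·p0 = p1
The first power of p0 equal to the identity is p0^2, so ord(p0) = 2.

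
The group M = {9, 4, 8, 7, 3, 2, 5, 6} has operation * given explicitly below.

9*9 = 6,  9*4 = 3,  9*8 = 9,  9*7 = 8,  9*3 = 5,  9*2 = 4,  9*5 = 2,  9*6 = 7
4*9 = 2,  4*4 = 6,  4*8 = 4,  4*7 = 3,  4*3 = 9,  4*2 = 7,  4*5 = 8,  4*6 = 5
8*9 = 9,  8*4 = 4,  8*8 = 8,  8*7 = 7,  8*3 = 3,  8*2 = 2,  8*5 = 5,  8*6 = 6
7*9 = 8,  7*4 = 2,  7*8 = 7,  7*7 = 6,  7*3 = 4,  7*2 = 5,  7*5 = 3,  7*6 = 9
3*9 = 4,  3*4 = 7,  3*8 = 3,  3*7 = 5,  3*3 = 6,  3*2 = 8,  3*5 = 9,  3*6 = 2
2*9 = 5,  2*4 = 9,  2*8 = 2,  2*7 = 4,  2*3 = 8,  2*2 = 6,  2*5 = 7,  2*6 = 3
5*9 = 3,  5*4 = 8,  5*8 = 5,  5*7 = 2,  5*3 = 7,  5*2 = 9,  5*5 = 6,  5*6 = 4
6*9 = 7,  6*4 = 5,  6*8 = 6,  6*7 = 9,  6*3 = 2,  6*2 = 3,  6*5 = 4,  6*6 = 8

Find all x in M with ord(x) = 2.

{6}

Identity is 8. Compute the order of each non-identity element by repeated multiplication:
  9: 9 → 6 → 7 → 8  (order 4)
  4: 4 → 6 → 5 → 8  (order 4)
  7: 7 → 6 → 9 → 8  (order 4)
  3: 3 → 6 → 2 → 8  (order 4)
  2: 2 → 6 → 3 → 8  (order 4)
  5: 5 → 6 → 4 → 8  (order 4)
  6: 6 → 8  (order 2)
Elements of order 2: {6}.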